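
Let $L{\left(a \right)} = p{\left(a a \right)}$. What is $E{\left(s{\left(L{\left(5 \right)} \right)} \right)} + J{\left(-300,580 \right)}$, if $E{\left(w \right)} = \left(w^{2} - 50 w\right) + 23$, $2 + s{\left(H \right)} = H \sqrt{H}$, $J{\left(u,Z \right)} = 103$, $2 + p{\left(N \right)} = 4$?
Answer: $238 - 108 \sqrt{2} \approx 85.265$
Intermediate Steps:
$p{\left(N \right)} = 2$ ($p{\left(N \right)} = -2 + 4 = 2$)
$L{\left(a \right)} = 2$
$s{\left(H \right)} = -2 + H^{\frac{3}{2}}$ ($s{\left(H \right)} = -2 + H \sqrt{H} = -2 + H^{\frac{3}{2}}$)
$E{\left(w \right)} = 23 + w^{2} - 50 w$
$E{\left(s{\left(L{\left(5 \right)} \right)} \right)} + J{\left(-300,580 \right)} = \left(23 + \left(-2 + 2^{\frac{3}{2}}\right)^{2} - 50 \left(-2 + 2^{\frac{3}{2}}\right)\right) + 103 = \left(23 + \left(-2 + 2 \sqrt{2}\right)^{2} - 50 \left(-2 + 2 \sqrt{2}\right)\right) + 103 = \left(23 + \left(-2 + 2 \sqrt{2}\right)^{2} + \left(100 - 100 \sqrt{2}\right)\right) + 103 = \left(123 + \left(-2 + 2 \sqrt{2}\right)^{2} - 100 \sqrt{2}\right) + 103 = 226 + \left(-2 + 2 \sqrt{2}\right)^{2} - 100 \sqrt{2}$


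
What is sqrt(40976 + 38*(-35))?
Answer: sqrt(39646) ≈ 199.11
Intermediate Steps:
sqrt(40976 + 38*(-35)) = sqrt(40976 - 1330) = sqrt(39646)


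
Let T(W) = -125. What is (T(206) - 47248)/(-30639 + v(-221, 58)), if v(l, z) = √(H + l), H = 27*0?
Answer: 1451461347/938748542 + 47373*I*√221/938748542 ≈ 1.5462 + 0.0007502*I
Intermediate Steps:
H = 0
v(l, z) = √l (v(l, z) = √(0 + l) = √l)
(T(206) - 47248)/(-30639 + v(-221, 58)) = (-125 - 47248)/(-30639 + √(-221)) = -47373/(-30639 + I*√221)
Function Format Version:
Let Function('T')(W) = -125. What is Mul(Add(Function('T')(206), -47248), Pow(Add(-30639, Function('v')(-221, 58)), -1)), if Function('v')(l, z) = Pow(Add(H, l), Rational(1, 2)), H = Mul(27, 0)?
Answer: Add(Rational(1451461347, 938748542), Mul(Rational(47373, 938748542), I, Pow(221, Rational(1, 2)))) ≈ Add(1.5462, Mul(0.00075020, I))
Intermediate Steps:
H = 0
Function('v')(l, z) = Pow(l, Rational(1, 2)) (Function('v')(l, z) = Pow(Add(0, l), Rational(1, 2)) = Pow(l, Rational(1, 2)))
Mul(Add(Function('T')(206), -47248), Pow(Add(-30639, Function('v')(-221, 58)), -1)) = Mul(Add(-125, -47248), Pow(Add(-30639, Pow(-221, Rational(1, 2))), -1)) = Mul(-47373, Pow(Add(-30639, Mul(I, Pow(221, Rational(1, 2)))), -1))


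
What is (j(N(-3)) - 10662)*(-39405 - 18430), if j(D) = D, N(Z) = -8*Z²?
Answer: 620800890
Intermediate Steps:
(j(N(-3)) - 10662)*(-39405 - 18430) = (-8*(-3)² - 10662)*(-39405 - 18430) = (-8*9 - 10662)*(-57835) = (-72 - 10662)*(-57835) = -10734*(-57835) = 620800890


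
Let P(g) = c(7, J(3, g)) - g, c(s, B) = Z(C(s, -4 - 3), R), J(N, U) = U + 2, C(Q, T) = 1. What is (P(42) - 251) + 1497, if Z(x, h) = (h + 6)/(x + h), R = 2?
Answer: 3620/3 ≈ 1206.7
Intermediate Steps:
J(N, U) = 2 + U
Z(x, h) = (6 + h)/(h + x)
c(s, B) = 8/3 (c(s, B) = (6 + 2)/(2 + 1) = 8/3)
P(g) = 8/3 - g
(P(42) - 251) + 1497 = ((8/3 - 1*42) - 251) + 1497 = ((8/3 - 42) - 251) + 1497 = (-118/3 - 251) + 1497 = -871/3 + 1497 = 3620/3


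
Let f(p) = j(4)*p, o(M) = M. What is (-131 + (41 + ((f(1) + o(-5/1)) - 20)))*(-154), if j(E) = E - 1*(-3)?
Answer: 16632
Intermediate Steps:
j(E) = 3 + E (j(E) = E + 3 = 3 + E)
f(p) = 7*p (f(p) = (3 + 4)*p = 7*p)
(-131 + (41 + ((f(1) + o(-5/1)) - 20)))*(-154) = (-131 + (41 + ((7*1 - 5/1) - 20)))*(-154) = (-131 + (41 + ((7 - 5*1) - 20)))*(-154) = (-131 + (41 + ((7 - 5) - 20)))*(-154) = (-131 + (41 + (2 - 20)))*(-154) = (-131 + (41 - 18))*(-154) = (-131 + 23)*(-154) = -108*(-154) = 16632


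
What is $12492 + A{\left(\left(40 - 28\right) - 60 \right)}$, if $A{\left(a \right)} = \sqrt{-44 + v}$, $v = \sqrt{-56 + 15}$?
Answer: $12492 + \sqrt{-44 + i \sqrt{41}} \approx 12492.0 + 6.6507 i$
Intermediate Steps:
$v = i \sqrt{41}$ ($v = \sqrt{-41} = i \sqrt{41} \approx 6.4031 i$)
$A{\left(a \right)} = \sqrt{-44 + i \sqrt{41}}$
$12492 + A{\left(\left(40 - 28\right) - 60 \right)} = 12492 + \sqrt{-44 + i \sqrt{41}}$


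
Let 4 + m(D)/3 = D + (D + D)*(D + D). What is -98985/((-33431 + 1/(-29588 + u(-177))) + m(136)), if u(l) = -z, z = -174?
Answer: -2911544790/5556804637 ≈ -0.52396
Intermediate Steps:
u(l) = 174 (u(l) = -1*(-174) = 174)
m(D) = -12 + 3*D + 12*D² (m(D) = -12 + 3*(D + (D + D)*(D + D)) = -12 + 3*(D + (2*D)*(2*D)) = -12 + 3*(D + 4*D²) = -12 + (3*D + 12*D²) = -12 + 3*D + 12*D²)
-98985/((-33431 + 1/(-29588 + u(-177))) + m(136)) = -98985/((-33431 + 1/(-29588 + 174)) + (-12 + 3*136 + 12*136²)) = -98985/((-33431 + 1/(-29414)) + (-12 + 408 + 12*18496)) = -98985/((-33431 - 1/29414) + (-12 + 408 + 221952)) = -98985/(-983339435/29414 + 222348) = -98985/5556804637/29414 = -98985*29414/5556804637 = -2911544790/5556804637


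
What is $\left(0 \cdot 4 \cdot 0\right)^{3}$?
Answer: $0$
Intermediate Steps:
$\left(0 \cdot 4 \cdot 0\right)^{3} = \left(0 \cdot 0\right)^{3} = 0^{3} = 0$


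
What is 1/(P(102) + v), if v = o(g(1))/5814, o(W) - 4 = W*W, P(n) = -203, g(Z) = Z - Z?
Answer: -2907/590119 ≈ -0.0049261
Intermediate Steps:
g(Z) = 0
o(W) = 4 + W² (o(W) = 4 + W*W = 4 + W²)
v = 2/2907 (v = (4 + 0²)/5814 = (4 + 0)*(1/5814) = 4*(1/5814) = 2/2907 ≈ 0.00068799)
1/(P(102) + v) = 1/(-203 + 2/2907) = 1/(-590119/2907) = -2907/590119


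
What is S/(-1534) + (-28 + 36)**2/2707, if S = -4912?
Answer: 6697480/2076269 ≈ 3.2257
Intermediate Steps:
S/(-1534) + (-28 + 36)**2/2707 = -4912/(-1534) + (-28 + 36)**2/2707 = -4912*(-1/1534) + 8**2*(1/2707) = 2456/767 + 64*(1/2707) = 2456/767 + 64/2707 = 6697480/2076269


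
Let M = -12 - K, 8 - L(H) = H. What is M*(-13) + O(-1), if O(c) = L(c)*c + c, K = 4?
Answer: 198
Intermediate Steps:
L(H) = 8 - H
M = -16 (M = -12 - 1*4 = -12 - 4 = -16)
O(c) = c + c*(8 - c) (O(c) = (8 - c)*c + c = c*(8 - c) + c = c + c*(8 - c))
M*(-13) + O(-1) = -16*(-13) - (9 - 1*(-1)) = 208 - (9 + 1) = 208 - 1*10 = 208 - 10 = 198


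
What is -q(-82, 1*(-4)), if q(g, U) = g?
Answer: 82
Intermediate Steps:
-q(-82, 1*(-4)) = -1*(-82) = 82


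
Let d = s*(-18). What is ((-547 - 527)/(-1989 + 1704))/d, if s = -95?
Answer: 179/81225 ≈ 0.0022038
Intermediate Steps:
d = 1710 (d = -95*(-18) = 1710)
((-547 - 527)/(-1989 + 1704))/d = ((-547 - 527)/(-1989 + 1704))/1710 = -1074/(-285)*(1/1710) = -1074*(-1/285)*(1/1710) = (358/95)*(1/1710) = 179/81225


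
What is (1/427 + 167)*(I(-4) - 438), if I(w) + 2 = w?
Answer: -31661640/427 ≈ -74149.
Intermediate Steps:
I(w) = -2 + w
(1/427 + 167)*(I(-4) - 438) = (1/427 + 167)*((-2 - 4) - 438) = (1/427 + 167)*(-6 - 438) = (71310/427)*(-444) = -31661640/427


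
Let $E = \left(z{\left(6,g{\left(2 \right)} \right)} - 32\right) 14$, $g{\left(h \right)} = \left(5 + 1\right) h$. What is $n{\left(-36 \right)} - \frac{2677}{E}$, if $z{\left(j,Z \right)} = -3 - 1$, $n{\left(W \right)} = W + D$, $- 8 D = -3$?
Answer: $- \frac{7639}{252} \approx -30.313$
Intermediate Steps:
$D = \frac{3}{8}$ ($D = \left(- \frac{1}{8}\right) \left(-3\right) = \frac{3}{8} \approx 0.375$)
$g{\left(h \right)} = 6 h$
$n{\left(W \right)} = \frac{3}{8} + W$ ($n{\left(W \right)} = W + \frac{3}{8} = \frac{3}{8} + W$)
$z{\left(j,Z \right)} = -4$ ($z{\left(j,Z \right)} = -3 - 1 = -4$)
$E = -504$ ($E = \left(-4 - 32\right) 14 = \left(-36\right) 14 = -504$)
$n{\left(-36 \right)} - \frac{2677}{E} = \left(\frac{3}{8} - 36\right) - \frac{2677}{-504} = - \frac{285}{8} - 2677 \left(- \frac{1}{504}\right) = - \frac{285}{8} - - \frac{2677}{504} = - \frac{285}{8} + \frac{2677}{504} = - \frac{7639}{252}$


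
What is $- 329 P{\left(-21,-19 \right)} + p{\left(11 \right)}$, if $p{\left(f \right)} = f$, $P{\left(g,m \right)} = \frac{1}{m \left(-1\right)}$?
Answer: $- \frac{120}{19} \approx -6.3158$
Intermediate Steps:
$P{\left(g,m \right)} = - \frac{1}{m}$ ($P{\left(g,m \right)} = \frac{1}{\left(-1\right) m} = - \frac{1}{m}$)
$- 329 P{\left(-21,-19 \right)} + p{\left(11 \right)} = - 329 \left(- \frac{1}{-19}\right) + 11 = - 329 \left(\left(-1\right) \left(- \frac{1}{19}\right)\right) + 11 = \left(-329\right) \frac{1}{19} + 11 = - \frac{329}{19} + 11 = - \frac{120}{19}$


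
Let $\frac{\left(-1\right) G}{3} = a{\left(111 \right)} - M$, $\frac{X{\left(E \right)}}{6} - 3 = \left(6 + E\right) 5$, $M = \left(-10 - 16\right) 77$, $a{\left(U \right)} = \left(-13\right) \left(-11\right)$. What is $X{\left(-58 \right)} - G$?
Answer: $4893$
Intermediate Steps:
$a{\left(U \right)} = 143$
$M = -2002$ ($M = \left(-26\right) 77 = -2002$)
$X{\left(E \right)} = 198 + 30 E$ ($X{\left(E \right)} = 18 + 6 \left(6 + E\right) 5 = 18 + 6 \left(30 + 5 E\right) = 18 + \left(180 + 30 E\right) = 198 + 30 E$)
$G = -6435$ ($G = - 3 \left(143 - -2002\right) = - 3 \left(143 + 2002\right) = \left(-3\right) 2145 = -6435$)
$X{\left(-58 \right)} - G = \left(198 + 30 \left(-58\right)\right) - -6435 = \left(198 - 1740\right) + 6435 = -1542 + 6435 = 4893$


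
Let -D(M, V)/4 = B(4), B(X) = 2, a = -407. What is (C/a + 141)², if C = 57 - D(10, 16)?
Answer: 3285811684/165649 ≈ 19836.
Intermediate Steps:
D(M, V) = -8 (D(M, V) = -4*2 = -8)
C = 65 (C = 57 - 1*(-8) = 57 + 8 = 65)
(C/a + 141)² = (65/(-407) + 141)² = (65*(-1/407) + 141)² = (-65/407 + 141)² = (57322/407)² = 3285811684/165649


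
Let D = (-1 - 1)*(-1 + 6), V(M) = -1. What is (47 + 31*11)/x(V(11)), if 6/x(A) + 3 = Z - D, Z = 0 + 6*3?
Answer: 4850/3 ≈ 1616.7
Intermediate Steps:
D = -10 (D = -2*5 = -10)
Z = 18 (Z = 0 + 18 = 18)
x(A) = 6/25 (x(A) = 6/(-3 + (18 - 1*(-10))) = 6/(-3 + (18 + 10)) = 6/(-3 + 28) = 6/25)
(47 + 31*11)/x(V(11)) = (47 + 31*11)/(6/25) = (47 + 341)*(25/6) = 388*(25/6) = 4850/3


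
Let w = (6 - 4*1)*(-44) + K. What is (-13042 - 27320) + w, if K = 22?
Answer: -40428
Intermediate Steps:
w = -66 (w = (6 - 4*1)*(-44) + 22 = (6 - 4)*(-44) + 22 = 2*(-44) + 22 = -88 + 22 = -66)
(-13042 - 27320) + w = (-13042 - 27320) - 66 = -40362 - 66 = -40428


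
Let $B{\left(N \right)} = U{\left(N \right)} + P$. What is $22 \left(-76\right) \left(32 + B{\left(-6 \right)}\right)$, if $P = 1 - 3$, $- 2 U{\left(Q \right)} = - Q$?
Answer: $-45144$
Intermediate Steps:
$U{\left(Q \right)} = \frac{Q}{2}$ ($U{\left(Q \right)} = - \frac{\left(-1\right) Q}{2} = \frac{Q}{2}$)
$P = -2$
$B{\left(N \right)} = -2 + \frac{N}{2}$ ($B{\left(N \right)} = \frac{N}{2} - 2 = -2 + \frac{N}{2}$)
$22 \left(-76\right) \left(32 + B{\left(-6 \right)}\right) = 22 \left(-76\right) \left(32 + \left(-2 + \frac{1}{2} \left(-6\right)\right)\right) = - 1672 \left(32 - 5\right) = \left(-1672\right) 27 = -45144$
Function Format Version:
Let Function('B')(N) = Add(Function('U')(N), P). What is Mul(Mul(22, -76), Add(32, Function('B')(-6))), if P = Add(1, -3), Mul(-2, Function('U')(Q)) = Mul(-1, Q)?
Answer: -45144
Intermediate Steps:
Function('U')(Q) = Mul(Rational(1, 2), Q) (Function('U')(Q) = Mul(Rational(-1, 2), Mul(-1, Q)) = Mul(Rational(1, 2), Q))
P = -2
Function('B')(N) = Add(-2, Mul(Rational(1, 2), N)) (Function('B')(N) = Add(Mul(Rational(1, 2), N), -2) = Add(-2, Mul(Rational(1, 2), N)))
Mul(Mul(22, -76), Add(32, Function('B')(-6))) = Mul(Mul(22, -76), Add(32, Add(-2, Mul(Rational(1, 2), -6)))) = Mul(-1672, Add(32, Add(-2, -3))) = Mul(-1672, Add(32, -5)) = Mul(-1672, 27) = -45144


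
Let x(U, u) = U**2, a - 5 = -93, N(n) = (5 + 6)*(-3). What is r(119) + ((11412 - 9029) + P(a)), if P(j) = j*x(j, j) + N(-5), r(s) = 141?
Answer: -678981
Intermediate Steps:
N(n) = -33 (N(n) = 11*(-3) = -33)
a = -88 (a = 5 - 93 = -88)
P(j) = -33 + j**3 (P(j) = j*j**2 - 33 = j**3 - 33 = -33 + j**3)
r(119) + ((11412 - 9029) + P(a)) = 141 + ((11412 - 9029) + (-33 + (-88)**3)) = 141 + (2383 + (-33 - 681472)) = 141 + (2383 - 681505) = 141 - 679122 = -678981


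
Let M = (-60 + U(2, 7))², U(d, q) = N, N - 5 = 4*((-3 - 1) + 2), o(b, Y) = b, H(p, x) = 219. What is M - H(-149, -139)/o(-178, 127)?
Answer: 706701/178 ≈ 3970.2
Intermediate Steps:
N = -3 (N = 5 + 4*((-3 - 1) + 2) = 5 + 4*(-4 + 2) = 5 + 4*(-2) = 5 - 8 = -3)
U(d, q) = -3
M = 3969 (M = (-60 - 3)² = (-63)² = 3969)
M - H(-149, -139)/o(-178, 127) = 3969 - 219/(-178) = 3969 - 219*(-1)/178 = 3969 - 1*(-219/178) = 3969 + 219/178 = 706701/178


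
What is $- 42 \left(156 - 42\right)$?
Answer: $-4788$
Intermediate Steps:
$- 42 \left(156 - 42\right) = \left(-42\right) 114 = -4788$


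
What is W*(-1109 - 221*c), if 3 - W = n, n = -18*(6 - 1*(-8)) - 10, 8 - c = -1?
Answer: -820970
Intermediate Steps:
c = 9 (c = 8 - 1*(-1) = 8 + 1 = 9)
n = -262 (n = -18*(6 + 8) - 10 = -18*14 - 10 = -252 - 10 = -262)
W = 265 (W = 3 - 1*(-262) = 3 + 262 = 265)
W*(-1109 - 221*c) = 265*(-1109 - 221*9) = 265*(-1109 - 1989) = 265*(-3098) = -820970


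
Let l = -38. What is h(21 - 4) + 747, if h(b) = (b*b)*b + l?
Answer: 5622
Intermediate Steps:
h(b) = -38 + b³ (h(b) = (b*b)*b - 38 = b²*b - 38 = b³ - 38 = -38 + b³)
h(21 - 4) + 747 = (-38 + (21 - 4)³) + 747 = (-38 + 17³) + 747 = (-38 + 4913) + 747 = 4875 + 747 = 5622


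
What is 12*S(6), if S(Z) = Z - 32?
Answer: -312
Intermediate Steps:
S(Z) = -32 + Z
12*S(6) = 12*(-32 + 6) = 12*(-26) = -312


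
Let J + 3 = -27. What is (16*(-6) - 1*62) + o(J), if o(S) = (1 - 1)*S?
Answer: -158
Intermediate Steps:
J = -30 (J = -3 - 27 = -30)
o(S) = 0 (o(S) = 0*S = 0)
(16*(-6) - 1*62) + o(J) = (16*(-6) - 1*62) + 0 = (-96 - 62) + 0 = -158 + 0 = -158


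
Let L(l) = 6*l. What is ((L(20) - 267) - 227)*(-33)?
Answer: 12342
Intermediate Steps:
((L(20) - 267) - 227)*(-33) = ((6*20 - 267) - 227)*(-33) = ((120 - 267) - 227)*(-33) = (-147 - 227)*(-33) = -374*(-33) = 12342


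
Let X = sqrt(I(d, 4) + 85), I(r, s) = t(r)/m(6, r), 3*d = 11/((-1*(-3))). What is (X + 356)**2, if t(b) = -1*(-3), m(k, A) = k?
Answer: 253643/2 + 1068*sqrt(38) ≈ 1.3341e+5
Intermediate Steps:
t(b) = 3
d = 11/9 (d = (11/((-1*(-3))))/3 = (11/3)/3 = (11*(1/3))/3 = (1/3)*(11/3) = 11/9 ≈ 1.2222)
I(r, s) = 1/2 (I(r, s) = 3/6 = 3*(1/6) = 1/2)
X = 3*sqrt(38)/2 (X = sqrt(1/2 + 85) = sqrt(171/2) = 3*sqrt(38)/2 ≈ 9.2466)
(X + 356)**2 = (3*sqrt(38)/2 + 356)**2 = (356 + 3*sqrt(38)/2)**2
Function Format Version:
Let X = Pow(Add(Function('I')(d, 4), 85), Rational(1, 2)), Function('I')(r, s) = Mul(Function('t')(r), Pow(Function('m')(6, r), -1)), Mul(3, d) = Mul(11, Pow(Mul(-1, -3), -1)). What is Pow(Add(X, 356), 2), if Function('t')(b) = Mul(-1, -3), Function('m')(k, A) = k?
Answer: Add(Rational(253643, 2), Mul(1068, Pow(38, Rational(1, 2)))) ≈ 1.3341e+5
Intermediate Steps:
Function('t')(b) = 3
d = Rational(11, 9) (d = Mul(Rational(1, 3), Mul(11, Pow(Mul(-1, -3), -1))) = Mul(Rational(1, 3), Mul(11, Pow(3, -1))) = Mul(Rational(1, 3), Mul(11, Rational(1, 3))) = Mul(Rational(1, 3), Rational(11, 3)) = Rational(11, 9) ≈ 1.2222)
Function('I')(r, s) = Rational(1, 2) (Function('I')(r, s) = Mul(3, Pow(6, -1)) = Mul(3, Rational(1, 6)) = Rational(1, 2))
X = Mul(Rational(3, 2), Pow(38, Rational(1, 2))) (X = Pow(Add(Rational(1, 2), 85), Rational(1, 2)) = Pow(Rational(171, 2), Rational(1, 2)) = Mul(Rational(3, 2), Pow(38, Rational(1, 2))) ≈ 9.2466)
Pow(Add(X, 356), 2) = Pow(Add(Mul(Rational(3, 2), Pow(38, Rational(1, 2))), 356), 2) = Pow(Add(356, Mul(Rational(3, 2), Pow(38, Rational(1, 2)))), 2)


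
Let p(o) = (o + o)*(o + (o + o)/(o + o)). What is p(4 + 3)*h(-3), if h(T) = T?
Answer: -336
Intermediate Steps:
p(o) = 2*o*(1 + o) (p(o) = (2*o)*(o + (2*o)/((2*o))) = (2*o)*(o + (2*o)*(1/(2*o))) = (2*o)*(o + 1) = (2*o)*(1 + o) = 2*o*(1 + o))
p(4 + 3)*h(-3) = (2*(4 + 3)*(1 + (4 + 3)))*(-3) = (2*7*(1 + 7))*(-3) = (2*7*8)*(-3) = 112*(-3) = -336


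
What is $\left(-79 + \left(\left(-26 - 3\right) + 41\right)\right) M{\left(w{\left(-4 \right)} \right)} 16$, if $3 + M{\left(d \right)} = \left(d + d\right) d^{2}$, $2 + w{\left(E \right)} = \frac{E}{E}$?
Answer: $5360$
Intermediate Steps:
$w{\left(E \right)} = -1$ ($w{\left(E \right)} = -2 + \frac{E}{E} = -2 + 1 = -1$)
$M{\left(d \right)} = -3 + 2 d^{3}$ ($M{\left(d \right)} = -3 + \left(d + d\right) d^{2} = -3 + 2 d d^{2} = -3 + 2 d^{3}$)
$\left(-79 + \left(\left(-26 - 3\right) + 41\right)\right) M{\left(w{\left(-4 \right)} \right)} 16 = \left(-79 + \left(\left(-26 - 3\right) + 41\right)\right) \left(-3 + 2 \left(-1\right)^{3}\right) 16 = \left(-79 + \left(-29 + 41\right)\right) \left(-3 + 2 \left(-1\right)\right) 16 = \left(-79 + 12\right) \left(-3 - 2\right) 16 = - 67 \left(\left(-5\right) 16\right) = \left(-67\right) \left(-80\right) = 5360$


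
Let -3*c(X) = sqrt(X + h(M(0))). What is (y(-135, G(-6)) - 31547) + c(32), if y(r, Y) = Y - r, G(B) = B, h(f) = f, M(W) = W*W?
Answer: -31418 - 4*sqrt(2)/3 ≈ -31420.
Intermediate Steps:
M(W) = W**2
c(X) = -sqrt(X)/3 (c(X) = -sqrt(X + 0**2)/3 = -sqrt(X + 0)/3 = -sqrt(X)/3)
(y(-135, G(-6)) - 31547) + c(32) = ((-6 - 1*(-135)) - 31547) - 4*sqrt(2)/3 = ((-6 + 135) - 31547) - 4*sqrt(2)/3 = (129 - 31547) - 4*sqrt(2)/3 = -31418 - 4*sqrt(2)/3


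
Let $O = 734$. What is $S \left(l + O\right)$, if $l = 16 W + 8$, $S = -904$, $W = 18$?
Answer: $-931120$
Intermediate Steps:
$l = 296$ ($l = 16 \cdot 18 + 8 = 288 + 8 = 296$)
$S \left(l + O\right) = - 904 \left(296 + 734\right) = \left(-904\right) 1030 = -931120$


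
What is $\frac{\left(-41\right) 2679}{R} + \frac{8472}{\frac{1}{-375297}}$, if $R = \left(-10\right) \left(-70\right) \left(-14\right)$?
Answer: $- \frac{31159258493361}{9800} \approx -3.1795 \cdot 10^{9}$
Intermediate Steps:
$R = -9800$ ($R = 700 \left(-14\right) = -9800$)
$\frac{\left(-41\right) 2679}{R} + \frac{8472}{\frac{1}{-375297}} = \frac{\left(-41\right) 2679}{-9800} + \frac{8472}{\frac{1}{-375297}} = \left(-109839\right) \left(- \frac{1}{9800}\right) + \frac{8472}{- \frac{1}{375297}} = \frac{109839}{9800} + 8472 \left(-375297\right) = \frac{109839}{9800} - 3179516184 = - \frac{31159258493361}{9800}$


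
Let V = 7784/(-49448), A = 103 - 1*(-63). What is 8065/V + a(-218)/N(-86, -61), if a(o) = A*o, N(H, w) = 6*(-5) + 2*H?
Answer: -716745829/14039 ≈ -51054.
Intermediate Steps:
N(H, w) = -30 + 2*H
A = 166 (A = 103 + 63 = 166)
a(o) = 166*o
V = -139/883 (V = 7784*(-1/49448) = -139/883 ≈ -0.15742)
8065/V + a(-218)/N(-86, -61) = 8065/(-139/883) + (166*(-218))/(-30 + 2*(-86)) = 8065*(-883/139) - 36188/(-30 - 172) = -7121395/139 - 36188/(-202) = -7121395/139 - 36188*(-1/202) = -7121395/139 + 18094/101 = -716745829/14039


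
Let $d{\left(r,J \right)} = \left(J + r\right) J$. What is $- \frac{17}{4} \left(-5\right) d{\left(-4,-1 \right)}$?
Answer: $\frac{425}{4} \approx 106.25$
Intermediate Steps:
$d{\left(r,J \right)} = J \left(J + r\right)$
$- \frac{17}{4} \left(-5\right) d{\left(-4,-1 \right)} = - \frac{17}{4} \left(-5\right) \left(- (-1 - 4)\right) = \left(-17\right) \frac{1}{4} \left(-5\right) \left(\left(-1\right) \left(-5\right)\right) = \left(- \frac{17}{4}\right) \left(-5\right) 5 = \frac{85}{4} \cdot 5 = \frac{425}{4}$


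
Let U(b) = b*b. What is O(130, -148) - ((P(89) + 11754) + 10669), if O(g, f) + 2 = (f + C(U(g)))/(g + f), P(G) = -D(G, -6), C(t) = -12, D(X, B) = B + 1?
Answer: -201790/9 ≈ -22421.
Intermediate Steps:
U(b) = b**2
D(X, B) = 1 + B
P(G) = 5 (P(G) = -(1 - 6) = -1*(-5) = 5)
O(g, f) = -2 + (-12 + f)/(f + g) (O(g, f) = -2 + (f - 12)/(g + f) = -2 + (-12 + f)/(f + g))
O(130, -148) - ((P(89) + 11754) + 10669) = (-12 - 1*(-148) - 2*130)/(-148 + 130) - ((5 + 11754) + 10669) = (-12 + 148 - 260)/(-18) - (11759 + 10669) = -1/18*(-124) - 1*22428 = 62/9 - 22428 = -201790/9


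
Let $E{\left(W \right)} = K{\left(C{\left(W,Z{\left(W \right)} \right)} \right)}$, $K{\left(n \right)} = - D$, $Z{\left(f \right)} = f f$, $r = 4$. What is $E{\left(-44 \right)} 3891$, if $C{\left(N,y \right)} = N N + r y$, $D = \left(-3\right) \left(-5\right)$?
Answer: $-58365$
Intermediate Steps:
$D = 15$
$Z{\left(f \right)} = f^{2}$
$C{\left(N,y \right)} = N^{2} + 4 y$ ($C{\left(N,y \right)} = N N + 4 y = N^{2} + 4 y$)
$K{\left(n \right)} = -15$ ($K{\left(n \right)} = \left(-1\right) 15 = -15$)
$E{\left(W \right)} = -15$
$E{\left(-44 \right)} 3891 = \left(-15\right) 3891 = -58365$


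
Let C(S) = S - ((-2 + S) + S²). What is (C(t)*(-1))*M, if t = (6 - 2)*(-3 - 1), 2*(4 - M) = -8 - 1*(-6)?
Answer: 1270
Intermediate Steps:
M = 5 (M = 4 - (-8 - 1*(-6))/2 = 4 - (-8 + 6)/2 = 4 - ½*(-2) = 4 + 1 = 5)
t = -16 (t = 4*(-4) = -16)
C(S) = 2 - S² (C(S) = S - (-2 + S + S²) = S + (2 - S - S²) = 2 - S²)
(C(t)*(-1))*M = ((2 - 1*(-16)²)*(-1))*5 = ((2 - 1*256)*(-1))*5 = ((2 - 256)*(-1))*5 = -254*(-1)*5 = 254*5 = 1270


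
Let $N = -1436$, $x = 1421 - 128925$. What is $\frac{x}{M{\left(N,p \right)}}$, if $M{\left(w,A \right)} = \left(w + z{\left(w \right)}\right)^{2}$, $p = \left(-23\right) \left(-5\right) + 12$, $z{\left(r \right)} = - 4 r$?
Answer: $- \frac{7969}{1159929} \approx -0.0068702$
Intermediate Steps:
$x = -127504$ ($x = 1421 - 128925 = -127504$)
$p = 127$ ($p = 115 + 12 = 127$)
$M{\left(w,A \right)} = 9 w^{2}$ ($M{\left(w,A \right)} = \left(w - 4 w\right)^{2} = \left(- 3 w\right)^{2} = 9 w^{2}$)
$\frac{x}{M{\left(N,p \right)}} = - \frac{127504}{9 \left(-1436\right)^{2}} = - \frac{127504}{9 \cdot 2062096} = - \frac{127504}{18558864} = \left(-127504\right) \frac{1}{18558864} = - \frac{7969}{1159929}$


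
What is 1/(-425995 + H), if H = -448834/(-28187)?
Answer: -28187/12007072231 ≈ -2.3475e-6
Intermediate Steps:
H = 448834/28187 (H = -448834*(-1)/28187 = -1*(-448834/28187) = 448834/28187 ≈ 15.923)
1/(-425995 + H) = 1/(-425995 + 448834/28187) = 1/(-12007072231/28187) = -28187/12007072231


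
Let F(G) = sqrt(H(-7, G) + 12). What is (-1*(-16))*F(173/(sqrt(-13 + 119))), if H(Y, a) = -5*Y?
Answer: 16*sqrt(47) ≈ 109.69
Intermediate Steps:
F(G) = sqrt(47) (F(G) = sqrt(-5*(-7) + 12) = sqrt(35 + 12) = sqrt(47))
(-1*(-16))*F(173/(sqrt(-13 + 119))) = (-1*(-16))*sqrt(47) = 16*sqrt(47)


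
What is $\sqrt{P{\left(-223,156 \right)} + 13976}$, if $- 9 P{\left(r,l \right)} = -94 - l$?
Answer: $\frac{\sqrt{126034}}{3} \approx 118.34$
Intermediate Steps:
$P{\left(r,l \right)} = \frac{94}{9} + \frac{l}{9}$ ($P{\left(r,l \right)} = - \frac{-94 - l}{9} = \frac{94}{9} + \frac{l}{9}$)
$\sqrt{P{\left(-223,156 \right)} + 13976} = \sqrt{\left(\frac{94}{9} + \frac{1}{9} \cdot 156\right) + 13976} = \sqrt{\left(\frac{94}{9} + \frac{52}{3}\right) + 13976} = \sqrt{\frac{250}{9} + 13976} = \sqrt{\frac{126034}{9}} = \frac{\sqrt{126034}}{3}$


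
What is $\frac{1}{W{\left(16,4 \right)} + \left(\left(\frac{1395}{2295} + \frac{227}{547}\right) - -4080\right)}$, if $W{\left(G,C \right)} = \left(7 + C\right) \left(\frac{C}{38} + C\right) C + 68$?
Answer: $\frac{530043}{2294903014} \approx 0.00023097$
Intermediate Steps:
$W{\left(G,C \right)} = 68 + \frac{39 C^{2} \left(7 + C\right)}{38}$ ($W{\left(G,C \right)} = \left(7 + C\right) \left(C \frac{1}{38} + C\right) C + 68 = \left(7 + C\right) \left(\frac{C}{38} + C\right) C + 68 = \left(7 + C\right) \frac{39 C}{38} C + 68 = \frac{39 C \left(7 + C\right)}{38} C + 68 = \frac{39 C^{2} \left(7 + C\right)}{38} + 68 = 68 + \frac{39 C^{2} \left(7 + C\right)}{38}$)
$\frac{1}{W{\left(16,4 \right)} + \left(\left(\frac{1395}{2295} + \frac{227}{547}\right) - -4080\right)} = \frac{1}{\left(68 + \frac{39 \cdot 4^{3}}{38} + \frac{273 \cdot 4^{2}}{38}\right) + \left(\left(\frac{1395}{2295} + \frac{227}{547}\right) - -4080\right)} = \frac{1}{\left(68 + \frac{39}{38} \cdot 64 + \frac{273}{38} \cdot 16\right) + \left(\left(1395 \cdot \frac{1}{2295} + 227 \cdot \frac{1}{547}\right) + 4080\right)} = \frac{1}{\left(68 + \frac{1248}{19} + \frac{2184}{19}\right) + \left(\left(\frac{31}{51} + \frac{227}{547}\right) + 4080\right)} = \frac{1}{\frac{4724}{19} + \left(\frac{28534}{27897} + 4080\right)} = \frac{1}{\frac{4724}{19} + \frac{113848294}{27897}} = \frac{1}{\frac{2294903014}{530043}} = \frac{530043}{2294903014}$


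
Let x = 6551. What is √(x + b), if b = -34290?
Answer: I*√27739 ≈ 166.55*I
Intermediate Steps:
√(x + b) = √(6551 - 34290) = √(-27739) = I*√27739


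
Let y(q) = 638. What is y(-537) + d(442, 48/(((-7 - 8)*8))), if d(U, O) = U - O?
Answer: 5402/5 ≈ 1080.4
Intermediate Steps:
y(-537) + d(442, 48/(((-7 - 8)*8))) = 638 + (442 - 48/((-7 - 8)*8)) = 638 + (442 - 48/((-15*8))) = 638 + (442 - 48/(-120)) = 638 + (442 - 48*(-1)/120) = 638 + (442 - 1*(-2/5)) = 638 + (442 + 2/5) = 638 + 2212/5 = 5402/5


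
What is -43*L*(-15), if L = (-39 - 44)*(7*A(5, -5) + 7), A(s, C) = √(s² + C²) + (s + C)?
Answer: -374745 - 1873725*√2 ≈ -3.0246e+6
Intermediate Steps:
A(s, C) = C + s + √(C² + s²) (A(s, C) = √(C² + s²) + (C + s) = C + s + √(C² + s²))
L = -581 - 2905*√2 (L = (-39 - 44)*(7*(-5 + 5 + √((-5)² + 5²)) + 7) = -83*(7*(-5 + 5 + √(25 + 25)) + 7) = -83*(7*(-5 + 5 + √50) + 7) = -83*(7*(-5 + 5 + 5*√2) + 7) = -83*(7*(5*√2) + 7) = -83*(35*√2 + 7) = -83*(7 + 35*√2) = -581 - 2905*√2 ≈ -4689.3)
-43*L*(-15) = -43*(-581 - 2905*√2)*(-15) = (24983 + 124915*√2)*(-15) = -374745 - 1873725*√2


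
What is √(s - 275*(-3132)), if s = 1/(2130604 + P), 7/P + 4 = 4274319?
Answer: √7936891865706479688257670888645/3035624212089 ≈ 928.06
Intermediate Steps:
P = 7/4274315 (P = 7/(-4 + 4274319) = 7/4274315 ≈ 1.6377e-6)
s = 4274315/9106872636267 (s = 1/(2130604 + 7/4274315) = 1/(9106872636267/4274315) = 4274315/9106872636267 ≈ 4.6935e-7)
√(s - 275*(-3132)) = √(4274315/9106872636267 - 275*(-3132)) = √(4274315/9106872636267 + 861300) = √(7843749401621041415/9106872636267) = √7936891865706479688257670888645/3035624212089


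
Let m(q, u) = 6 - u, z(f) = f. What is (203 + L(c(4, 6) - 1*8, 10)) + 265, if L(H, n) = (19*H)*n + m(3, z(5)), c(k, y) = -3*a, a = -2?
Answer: 89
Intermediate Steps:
c(k, y) = 6 (c(k, y) = -3*(-2) = 6)
L(H, n) = 1 + 19*H*n (L(H, n) = (19*H)*n + (6 - 1*5) = 19*H*n + (6 - 5) = 19*H*n + 1 = 1 + 19*H*n)
(203 + L(c(4, 6) - 1*8, 10)) + 265 = (203 + (1 + 19*(6 - 1*8)*10)) + 265 = (203 + (1 + 19*(6 - 8)*10)) + 265 = (203 + (1 + 19*(-2)*10)) + 265 = (203 + (1 - 380)) + 265 = (203 - 379) + 265 = -176 + 265 = 89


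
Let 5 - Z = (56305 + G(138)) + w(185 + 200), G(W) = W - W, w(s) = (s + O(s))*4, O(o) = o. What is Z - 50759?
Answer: -110139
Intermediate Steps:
w(s) = 8*s (w(s) = (s + s)*4 = (2*s)*4 = 8*s)
G(W) = 0
Z = -59380 (Z = 5 - ((56305 + 0) + 8*(185 + 200)) = 5 - (56305 + 8*385) = 5 - (56305 + 3080) = 5 - 1*59385 = 5 - 59385 = -59380)
Z - 50759 = -59380 - 50759 = -110139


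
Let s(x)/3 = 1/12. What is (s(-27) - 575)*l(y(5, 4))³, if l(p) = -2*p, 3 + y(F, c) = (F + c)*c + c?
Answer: 232902494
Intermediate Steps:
y(F, c) = -3 + c + c*(F + c) (y(F, c) = -3 + ((F + c)*c + c) = -3 + (c*(F + c) + c) = -3 + (c + c*(F + c)) = -3 + c + c*(F + c))
s(x) = ¼ (s(x) = 3/12 = 3*(1/12) = ¼)
(s(-27) - 575)*l(y(5, 4))³ = (¼ - 575)*(-2*(-3 + 4 + 4² + 5*4))³ = -2299*(-8*(-3 + 4 + 16 + 20)³)/4 = -2299*(-2*37)³/4 = -2299/4*(-74)³ = -2299/4*(-405224) = 232902494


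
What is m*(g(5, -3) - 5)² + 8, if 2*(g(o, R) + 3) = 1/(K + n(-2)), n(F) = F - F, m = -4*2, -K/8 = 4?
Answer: -259073/512 ≈ -506.00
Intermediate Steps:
K = -32 (K = -8*4 = -32)
m = -8
n(F) = 0
g(o, R) = -193/64 (g(o, R) = -3 + 1/(2*(-32 + 0)) = -3 + (½)/(-32) = -3 + (½)*(-1/32) = -3 - 1/64 = -193/64)
m*(g(5, -3) - 5)² + 8 = -8*(-193/64 - 5)² + 8 = -8*(-513/64)² + 8 = -8*263169/4096 + 8 = -263169/512 + 8 = -259073/512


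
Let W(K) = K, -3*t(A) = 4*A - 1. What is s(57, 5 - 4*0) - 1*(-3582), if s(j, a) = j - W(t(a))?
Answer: 10936/3 ≈ 3645.3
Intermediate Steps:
t(A) = 1/3 - 4*A/3 (t(A) = -(4*A - 1)/3 = -(-1 + 4*A)/3 = 1/3 - 4*A/3)
s(j, a) = -1/3 + j + 4*a/3 (s(j, a) = j - (1/3 - 4*a/3) = j + (-1/3 + 4*a/3) = -1/3 + j + 4*a/3)
s(57, 5 - 4*0) - 1*(-3582) = (-1/3 + 57 + 4*(5 - 4*0)/3) - 1*(-3582) = (-1/3 + 57 + 4*(5 + 0)/3) + 3582 = (-1/3 + 57 + (4/3)*5) + 3582 = (-1/3 + 57 + 20/3) + 3582 = 190/3 + 3582 = 10936/3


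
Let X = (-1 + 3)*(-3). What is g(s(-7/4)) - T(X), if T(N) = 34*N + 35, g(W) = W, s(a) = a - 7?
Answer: 641/4 ≈ 160.25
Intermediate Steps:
s(a) = -7 + a
X = -6 (X = 2*(-3) = -6)
T(N) = 35 + 34*N
g(s(-7/4)) - T(X) = (-7 - 7/4) - (35 + 34*(-6)) = (-7 - 7*1/4) - (35 - 204) = (-7 - 7/4) - 1*(-169) = -35/4 + 169 = 641/4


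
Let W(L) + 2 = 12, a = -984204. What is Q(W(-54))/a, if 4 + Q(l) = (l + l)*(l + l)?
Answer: -11/27339 ≈ -0.00040236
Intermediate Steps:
W(L) = 10 (W(L) = -2 + 12 = 10)
Q(l) = -4 + 4*l**2 (Q(l) = -4 + (l + l)*(l + l) = -4 + (2*l)*(2*l) = -4 + 4*l**2)
Q(W(-54))/a = (-4 + 4*10**2)/(-984204) = (-4 + 4*100)*(-1/984204) = (-4 + 400)*(-1/984204) = 396*(-1/984204) = -11/27339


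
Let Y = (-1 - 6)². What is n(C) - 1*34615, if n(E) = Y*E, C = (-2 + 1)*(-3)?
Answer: -34468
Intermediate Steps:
Y = 49 (Y = (-7)² = 49)
C = 3 (C = -1*(-3) = 3)
n(E) = 49*E
n(C) - 1*34615 = 49*3 - 1*34615 = 147 - 34615 = -34468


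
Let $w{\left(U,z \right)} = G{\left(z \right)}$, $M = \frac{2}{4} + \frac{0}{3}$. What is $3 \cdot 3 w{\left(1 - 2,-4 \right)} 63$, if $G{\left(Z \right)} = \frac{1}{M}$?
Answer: $1134$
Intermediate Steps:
$M = \frac{1}{2}$ ($M = 2 \cdot \frac{1}{4} + 0 \cdot \frac{1}{3} = \frac{1}{2} + 0 = \frac{1}{2} \approx 0.5$)
$G{\left(Z \right)} = 2$ ($G{\left(Z \right)} = \frac{1}{\frac{1}{2}} = 2$)
$w{\left(U,z \right)} = 2$
$3 \cdot 3 w{\left(1 - 2,-4 \right)} 63 = 3 \cdot 3 \cdot 2 \cdot 63 = 9 \cdot 2 \cdot 63 = 18 \cdot 63 = 1134$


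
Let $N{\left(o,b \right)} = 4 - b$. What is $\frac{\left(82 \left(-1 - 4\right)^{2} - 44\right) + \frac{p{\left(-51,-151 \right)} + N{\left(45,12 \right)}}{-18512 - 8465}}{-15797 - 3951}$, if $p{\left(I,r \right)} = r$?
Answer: $- \frac{1021057}{10051732} \approx -0.10158$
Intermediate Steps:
$\frac{\left(82 \left(-1 - 4\right)^{2} - 44\right) + \frac{p{\left(-51,-151 \right)} + N{\left(45,12 \right)}}{-18512 - 8465}}{-15797 - 3951} = \frac{\left(82 \left(-1 - 4\right)^{2} - 44\right) + \frac{-151 + \left(4 - 12\right)}{-18512 - 8465}}{-15797 - 3951} = \frac{\left(82 \left(-5\right)^{2} - 44\right) + \frac{-151 + \left(4 - 12\right)}{-26977}}{-19748} = \left(\left(82 \cdot 25 - 44\right) + \left(-151 - 8\right) \left(- \frac{1}{26977}\right)\right) \left(- \frac{1}{19748}\right) = \left(\left(2050 - 44\right) - - \frac{3}{509}\right) \left(- \frac{1}{19748}\right) = \left(2006 + \frac{3}{509}\right) \left(- \frac{1}{19748}\right) = \frac{1021057}{509} \left(- \frac{1}{19748}\right) = - \frac{1021057}{10051732}$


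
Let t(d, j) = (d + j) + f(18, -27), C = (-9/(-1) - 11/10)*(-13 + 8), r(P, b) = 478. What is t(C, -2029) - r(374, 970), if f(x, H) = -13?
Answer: -5119/2 ≈ -2559.5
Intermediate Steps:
C = -79/2 (C = (-9*(-1) - 11*1/10)*(-5) = (9 - 11/10)*(-5) = (79/10)*(-5) = -79/2 ≈ -39.500)
t(d, j) = -13 + d + j (t(d, j) = (d + j) - 13 = -13 + d + j)
t(C, -2029) - r(374, 970) = (-13 - 79/2 - 2029) - 1*478 = -4163/2 - 478 = -5119/2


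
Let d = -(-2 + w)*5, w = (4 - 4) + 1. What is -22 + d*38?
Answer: 168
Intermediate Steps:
w = 1 (w = 0 + 1 = 1)
d = 5 (d = -(-2 + 1)*5 = -(-1)*5 = -1*(-5) = 5)
-22 + d*38 = -22 + 5*38 = -22 + 190 = 168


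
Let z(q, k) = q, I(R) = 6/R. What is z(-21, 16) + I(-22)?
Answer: -234/11 ≈ -21.273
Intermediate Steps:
z(-21, 16) + I(-22) = -21 + 6/(-22) = -21 + 6*(-1/22) = -21 - 3/11 = -234/11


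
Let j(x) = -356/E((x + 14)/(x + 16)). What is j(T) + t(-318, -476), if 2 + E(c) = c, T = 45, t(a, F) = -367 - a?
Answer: 18629/63 ≈ 295.70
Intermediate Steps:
E(c) = -2 + c
j(x) = -356/(-2 + (14 + x)/(16 + x)) (j(x) = -356/(-2 + (x + 14)/(x + 16)) = -356/(-2 + (14 + x)/(16 + x)))
j(T) + t(-318, -476) = 356*(16 + 45)/(18 + 45) + (-367 - 1*(-318)) = 356*61/63 + (-367 + 318) = 356*(1/63)*61 - 49 = 21716/63 - 49 = 18629/63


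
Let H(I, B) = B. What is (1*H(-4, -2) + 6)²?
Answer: 16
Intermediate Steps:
(1*H(-4, -2) + 6)² = (1*(-2) + 6)² = (-2 + 6)² = 4² = 16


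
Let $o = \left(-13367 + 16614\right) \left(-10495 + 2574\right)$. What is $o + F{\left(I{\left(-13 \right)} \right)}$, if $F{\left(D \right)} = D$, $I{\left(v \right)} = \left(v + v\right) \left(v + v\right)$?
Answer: $-25718811$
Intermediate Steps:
$I{\left(v \right)} = 4 v^{2}$ ($I{\left(v \right)} = 2 v 2 v = 4 v^{2}$)
$o = -25719487$ ($o = 3247 \left(-7921\right) = -25719487$)
$o + F{\left(I{\left(-13 \right)} \right)} = -25719487 + 4 \left(-13\right)^{2} = -25719487 + 4 \cdot 169 = -25719487 + 676 = -25718811$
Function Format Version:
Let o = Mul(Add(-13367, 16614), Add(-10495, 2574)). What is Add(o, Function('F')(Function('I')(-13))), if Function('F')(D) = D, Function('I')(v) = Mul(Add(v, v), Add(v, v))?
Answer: -25718811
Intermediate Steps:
Function('I')(v) = Mul(4, Pow(v, 2)) (Function('I')(v) = Mul(Mul(2, v), Mul(2, v)) = Mul(4, Pow(v, 2)))
o = -25719487 (o = Mul(3247, -7921) = -25719487)
Add(o, Function('F')(Function('I')(-13))) = Add(-25719487, Mul(4, Pow(-13, 2))) = Add(-25719487, Mul(4, 169)) = Add(-25719487, 676) = -25718811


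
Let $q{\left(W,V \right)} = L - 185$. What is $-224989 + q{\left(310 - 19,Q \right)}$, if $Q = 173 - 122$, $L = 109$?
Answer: $-225065$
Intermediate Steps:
$Q = 51$ ($Q = 173 - 122 = 51$)
$q{\left(W,V \right)} = -76$ ($q{\left(W,V \right)} = 109 - 185 = -76$)
$-224989 + q{\left(310 - 19,Q \right)} = -224989 - 76 = -225065$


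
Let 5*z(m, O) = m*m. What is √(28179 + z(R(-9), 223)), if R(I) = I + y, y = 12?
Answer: 6*√19570/5 ≈ 167.87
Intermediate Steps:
R(I) = 12 + I (R(I) = I + 12 = 12 + I)
z(m, O) = m²/5 (z(m, O) = (m*m)/5 = m²/5)
√(28179 + z(R(-9), 223)) = √(28179 + (12 - 9)²/5) = √(28179 + (⅕)*3²) = √(28179 + (⅕)*9) = √(28179 + 9/5) = √(140904/5) = 6*√19570/5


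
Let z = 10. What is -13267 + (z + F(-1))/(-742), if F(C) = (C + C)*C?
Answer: -4922063/371 ≈ -13267.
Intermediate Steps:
F(C) = 2*C² (F(C) = (2*C)*C = 2*C²)
-13267 + (z + F(-1))/(-742) = -13267 + (10 + 2*(-1)²)/(-742) = -13267 - (10 + 2*1)/742 = -13267 - (10 + 2)/742 = -13267 - 1/742*12 = -13267 - 6/371 = -4922063/371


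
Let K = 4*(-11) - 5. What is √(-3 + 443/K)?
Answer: I*√590/7 ≈ 3.47*I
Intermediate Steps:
K = -49 (K = -44 - 5 = -49)
√(-3 + 443/K) = √(-3 + 443/(-49)) = √(-3 + 443*(-1/49)) = √(-3 - 443/49) = √(-590/49) = I*√590/7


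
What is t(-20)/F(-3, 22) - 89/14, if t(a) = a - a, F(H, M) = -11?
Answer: -89/14 ≈ -6.3571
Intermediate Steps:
t(a) = 0
t(-20)/F(-3, 22) - 89/14 = 0/(-11) - 89/14 = 0*(-1/11) - 89*1/14 = 0 - 89/14 = -89/14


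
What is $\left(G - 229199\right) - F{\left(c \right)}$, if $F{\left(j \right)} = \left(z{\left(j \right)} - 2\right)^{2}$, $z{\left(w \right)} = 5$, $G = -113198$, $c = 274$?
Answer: $-342406$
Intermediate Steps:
$F{\left(j \right)} = 9$ ($F{\left(j \right)} = \left(5 - 2\right)^{2} = 3^{2} = 9$)
$\left(G - 229199\right) - F{\left(c \right)} = \left(-113198 - 229199\right) - 9 = -342397 - 9 = -342406$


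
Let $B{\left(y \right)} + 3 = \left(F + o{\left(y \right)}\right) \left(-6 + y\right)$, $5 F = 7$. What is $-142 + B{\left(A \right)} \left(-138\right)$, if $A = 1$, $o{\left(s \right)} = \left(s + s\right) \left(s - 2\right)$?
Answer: $-142$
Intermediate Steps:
$F = \frac{7}{5}$ ($F = \frac{1}{5} \cdot 7 = \frac{7}{5} \approx 1.4$)
$o{\left(s \right)} = 2 s \left(-2 + s\right)$
$B{\left(y \right)} = -3 + \left(-6 + y\right) \left(\frac{7}{5} + 2 y \left(-2 + y\right)\right)$ ($B{\left(y \right)} = -3 + \left(\frac{7}{5} + 2 y \left(-2 + y\right)\right) \left(-6 + y\right) = -3 + \left(-6 + y\right) \left(\frac{7}{5} + 2 y \left(-2 + y\right)\right)$)
$-142 + B{\left(A \right)} \left(-138\right) = -142 + \left(- \frac{57}{5} - 16 \cdot 1^{2} + 2 \cdot 1^{3} + \frac{127}{5} \cdot 1\right) \left(-138\right) = -142 + \left(- \frac{57}{5} - 16 + 2 \cdot 1 + \frac{127}{5}\right) \left(-138\right) = -142 + \left(- \frac{57}{5} - 16 + 2 + \frac{127}{5}\right) \left(-138\right) = -142 + 0 \left(-138\right) = -142 + 0 = -142$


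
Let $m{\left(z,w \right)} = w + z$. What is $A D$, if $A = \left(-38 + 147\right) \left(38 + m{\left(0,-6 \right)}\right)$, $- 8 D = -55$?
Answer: $23980$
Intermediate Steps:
$D = \frac{55}{8}$ ($D = \left(- \frac{1}{8}\right) \left(-55\right) = \frac{55}{8} \approx 6.875$)
$A = 3488$ ($A = \left(-38 + 147\right) \left(38 + \left(-6 + 0\right)\right) = 109 \left(38 - 6\right) = 109 \cdot 32 = 3488$)
$A D = 3488 \cdot \frac{55}{8} = 23980$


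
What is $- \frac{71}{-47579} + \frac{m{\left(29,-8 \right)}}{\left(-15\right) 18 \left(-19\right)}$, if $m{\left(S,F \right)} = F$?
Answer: $- \frac{8201}{122040135} \approx -6.7199 \cdot 10^{-5}$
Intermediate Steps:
$- \frac{71}{-47579} + \frac{m{\left(29,-8 \right)}}{\left(-15\right) 18 \left(-19\right)} = - \frac{71}{-47579} - \frac{8}{\left(-15\right) 18 \left(-19\right)} = \left(-71\right) \left(- \frac{1}{47579}\right) - \frac{8}{\left(-270\right) \left(-19\right)} = \frac{71}{47579} - \frac{8}{5130} = \frac{71}{47579} - \frac{4}{2565} = - \frac{8201}{122040135}$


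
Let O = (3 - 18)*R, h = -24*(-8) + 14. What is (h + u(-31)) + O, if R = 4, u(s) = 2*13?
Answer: 172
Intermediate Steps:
u(s) = 26
h = 206 (h = 192 + 14 = 206)
O = -60 (O = (3 - 18)*4 = -15*4 = -60)
(h + u(-31)) + O = (206 + 26) - 60 = 232 - 60 = 172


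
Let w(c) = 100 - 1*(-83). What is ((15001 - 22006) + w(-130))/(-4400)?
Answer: 3411/2200 ≈ 1.5505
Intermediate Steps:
w(c) = 183 (w(c) = 100 + 83 = 183)
((15001 - 22006) + w(-130))/(-4400) = ((15001 - 22006) + 183)/(-4400) = (-7005 + 183)*(-1/4400) = -6822*(-1/4400) = 3411/2200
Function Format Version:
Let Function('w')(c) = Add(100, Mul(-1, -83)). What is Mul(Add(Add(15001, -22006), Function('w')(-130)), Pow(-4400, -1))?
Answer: Rational(3411, 2200) ≈ 1.5505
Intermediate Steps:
Function('w')(c) = 183 (Function('w')(c) = Add(100, 83) = 183)
Mul(Add(Add(15001, -22006), Function('w')(-130)), Pow(-4400, -1)) = Mul(Add(Add(15001, -22006), 183), Pow(-4400, -1)) = Mul(Add(-7005, 183), Rational(-1, 4400)) = Mul(-6822, Rational(-1, 4400)) = Rational(3411, 2200)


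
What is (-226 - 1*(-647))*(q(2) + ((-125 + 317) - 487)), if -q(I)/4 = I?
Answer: -127563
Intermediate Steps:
q(I) = -4*I
(-226 - 1*(-647))*(q(2) + ((-125 + 317) - 487)) = (-226 - 1*(-647))*(-4*2 + ((-125 + 317) - 487)) = (-226 + 647)*(-8 + (192 - 487)) = 421*(-8 - 295) = 421*(-303) = -127563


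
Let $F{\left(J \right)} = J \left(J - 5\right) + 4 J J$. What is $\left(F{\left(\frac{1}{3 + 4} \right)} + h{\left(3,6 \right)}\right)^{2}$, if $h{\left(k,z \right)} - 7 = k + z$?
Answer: $\frac{568516}{2401} \approx 236.78$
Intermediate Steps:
$h{\left(k,z \right)} = 7 + k + z$ ($h{\left(k,z \right)} = 7 + \left(k + z\right) = 7 + k + z$)
$F{\left(J \right)} = 4 J^{2} + J \left(-5 + J\right)$ ($F{\left(J \right)} = J \left(-5 + J\right) + 4 J^{2} = 4 J^{2} + J \left(-5 + J\right)$)
$\left(F{\left(\frac{1}{3 + 4} \right)} + h{\left(3,6 \right)}\right)^{2} = \left(\frac{5 \left(-1 + \frac{1}{3 + 4}\right)}{3 + 4} + \left(7 + 3 + 6\right)\right)^{2} = \left(\frac{5 \left(-1 + \frac{1}{7}\right)}{7} + 16\right)^{2} = \left(5 \cdot \frac{1}{7} \left(-1 + \frac{1}{7}\right) + 16\right)^{2} = \left(5 \cdot \frac{1}{7} \left(- \frac{6}{7}\right) + 16\right)^{2} = \left(- \frac{30}{49} + 16\right)^{2} = \left(\frac{754}{49}\right)^{2} = \frac{568516}{2401}$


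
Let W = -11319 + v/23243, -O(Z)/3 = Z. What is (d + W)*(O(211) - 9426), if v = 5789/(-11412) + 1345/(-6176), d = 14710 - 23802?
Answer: 28028449772288520485/136514878368 ≈ 2.0531e+8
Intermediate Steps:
d = -9092
O(Z) = -3*Z
v = -12775501/17620128 (v = 5789*(-1/11412) + 1345*(-1/6176) = -5789/11412 - 1345/6176 = -12775501/17620128 ≈ -0.72505)
W = -4635635737517677/409544635104 (W = -11319 - 12775501/17620128/23243 = -11319 - 12775501/17620128*1/23243 = -11319 - 12775501/409544635104 = -4635635737517677/409544635104 ≈ -11319.)
(d + W)*(O(211) - 9426) = (-9092 - 4635635737517677/409544635104)*(-3*211 - 9426) = -8359215559883245*(-633 - 9426)/409544635104 = -8359215559883245/409544635104*(-10059) = 28028449772288520485/136514878368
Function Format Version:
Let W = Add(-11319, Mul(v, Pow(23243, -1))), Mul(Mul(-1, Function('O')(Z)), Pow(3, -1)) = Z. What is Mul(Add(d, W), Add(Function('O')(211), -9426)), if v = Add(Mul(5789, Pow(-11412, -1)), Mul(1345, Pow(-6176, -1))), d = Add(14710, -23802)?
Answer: Rational(28028449772288520485, 136514878368) ≈ 2.0531e+8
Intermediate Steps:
d = -9092
Function('O')(Z) = Mul(-3, Z)
v = Rational(-12775501, 17620128) (v = Add(Mul(5789, Rational(-1, 11412)), Mul(1345, Rational(-1, 6176))) = Add(Rational(-5789, 11412), Rational(-1345, 6176)) = Rational(-12775501, 17620128) ≈ -0.72505)
W = Rational(-4635635737517677, 409544635104) (W = Add(-11319, Mul(Rational(-12775501, 17620128), Pow(23243, -1))) = Add(-11319, Mul(Rational(-12775501, 17620128), Rational(1, 23243))) = Add(-11319, Rational(-12775501, 409544635104)) = Rational(-4635635737517677, 409544635104) ≈ -11319.)
Mul(Add(d, W), Add(Function('O')(211), -9426)) = Mul(Add(-9092, Rational(-4635635737517677, 409544635104)), Add(Mul(-3, 211), -9426)) = Mul(Rational(-8359215559883245, 409544635104), Add(-633, -9426)) = Mul(Rational(-8359215559883245, 409544635104), -10059) = Rational(28028449772288520485, 136514878368)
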